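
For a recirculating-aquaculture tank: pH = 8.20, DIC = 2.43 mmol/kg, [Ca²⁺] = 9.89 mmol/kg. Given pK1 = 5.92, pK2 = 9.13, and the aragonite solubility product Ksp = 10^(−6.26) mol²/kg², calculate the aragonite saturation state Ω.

Ω = 4.58

α₂ = 1 / (1 + [H⁺]/K2 + [H⁺]²/(K1K2)) = 1 / (1 + 10^+0.93 + 10^-1.35)
   = 1 / (1 + 8.5114 + 0.044668) = 1/9.5560 = 0.1046
[CO3²⁻] = α₂ × DIC = 0.1046 × 2.43 = 0.2543 mmol/kg
Ksp = 10^(−6.26) = 5.495×10^-7
Ω = [Ca²⁺][CO3²⁻]/Ksp = (9.89×10^-3)(2.543×10^-4) / 5.495×10^-7 = 4.58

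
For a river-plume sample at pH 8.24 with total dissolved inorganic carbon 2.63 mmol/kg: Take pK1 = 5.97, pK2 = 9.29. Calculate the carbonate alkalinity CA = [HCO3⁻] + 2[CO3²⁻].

CA = 2.83 mmol/kg

CA = [HCO3⁻] + 2[CO3²⁻] = (α₁ + 2α₂)·DIC
At pH 8.24: [H⁺]/K1 = 10^-2.27 = 0.0053703, K2/[H⁺] = 10^-1.05 = 0.089125
α₁ = 1/(1 + 0.0053703 + 0.089125) = 1/1.0945 = 0.9137; α₂ = α₁·K2/[H⁺] = 0.08143
α₁ + 2α₂ = 1.0765
CA = 1.0765 × 2.63 = 2.83 mmol/kg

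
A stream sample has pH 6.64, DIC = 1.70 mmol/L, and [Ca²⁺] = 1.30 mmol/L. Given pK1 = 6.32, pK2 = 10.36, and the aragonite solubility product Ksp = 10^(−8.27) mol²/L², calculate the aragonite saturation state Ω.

Ω = 0.0530

α₂ = 1 / (1 + [H⁺]/K2 + [H⁺]²/(K1K2)) = 1 / (1 + 10^+3.72 + 10^+3.40)
   = 1 / (1 + 5248.1 + 2511.9) = 1/7761.0 = 0.0001289
[CO3²⁻] = α₂ × DIC = 0.0001289 × 1.70 = 0.0002190 mmol/L = 0.2190 μmol/L
Ksp = 10^(−8.27) = 5.370×10^-9
Ω = [Ca²⁺][CO3²⁻]/Ksp = (1.30×10^-3)(2.190×10^-7) / 5.370×10^-9 = 0.0530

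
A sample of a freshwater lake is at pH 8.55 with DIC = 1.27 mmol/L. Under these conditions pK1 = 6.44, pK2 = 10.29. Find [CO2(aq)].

[CO2*] = 9.61 μmol/L

α₀ = 1 / (1 + K1/[H⁺] + K1K2/[H⁺]²) = 1 / (1 + 10^+2.11 + 10^+0.37)
   = 1 / (1 + 128.82 + 2.3442) = 1/132.17 = 0.007566
[CO2*] = α₀ × DIC = 0.007566 × 1.27 = 0.00961 mmol/L = 9.61 μmol/L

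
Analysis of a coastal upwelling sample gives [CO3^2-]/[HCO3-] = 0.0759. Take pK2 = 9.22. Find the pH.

pH = 8.10

From K2 = [H⁺][CO3^2-]/[HCO3-]:  pH = pK2 + log₁₀([CO3^2-]/[HCO3-])
log₁₀(0.0759) = -1.120
pH = 9.22 + (-1.120) = 8.10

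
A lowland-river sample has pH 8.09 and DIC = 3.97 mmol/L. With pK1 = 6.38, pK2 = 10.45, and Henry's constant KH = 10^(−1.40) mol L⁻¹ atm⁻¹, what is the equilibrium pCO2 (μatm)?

pCO2 = 1900 μatm

α₀ = 1 / (1 + K1/[H⁺] + K1K2/[H⁺]²) = 1 / (1 + 10^+1.71 + 10^-0.65)
   = 1 / (1 + 51.286 + 0.22387) = 1/52.510 = 0.01904
[CO2*] = α₀ × DIC = 0.01904 × 3.97 = 0.07560 mmol/L
pCO2 = [CO2*]/KH = 7.560×10^-5 / 3.981×10^-2 = 1900 μatm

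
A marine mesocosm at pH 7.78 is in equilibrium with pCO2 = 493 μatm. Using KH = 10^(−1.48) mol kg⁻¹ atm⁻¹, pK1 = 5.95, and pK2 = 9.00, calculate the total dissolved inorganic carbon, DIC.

DIC = 1.19 mmol/kg

[CO2*] = KH · pCO2 = 10^(−1.48) × 493×10^-6 = 1.632×10^-5 mol/kg
α₀ = 1/(1 + K1/[H⁺] + K1K2/[H⁺]²) = 1/(1 + 10^+1.83 + 10^+0.61) = 0.01376
DIC = [CO2*]/α₀ = 1.632×10^-5 / 0.01376 = 1.19 mmol/kg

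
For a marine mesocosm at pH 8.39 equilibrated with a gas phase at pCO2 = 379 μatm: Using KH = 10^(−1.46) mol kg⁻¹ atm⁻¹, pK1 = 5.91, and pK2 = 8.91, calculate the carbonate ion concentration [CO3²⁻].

[CO3²⁻] = 1.20 mmol/kg

[CO2*] = KH · pCO2 = 10^(−1.46) × 379×10^-6 = 1.314×10^-5 mol/kg
α₀ = 1/(1 + K1/[H⁺] + K1K2/[H⁺]²) = 1/(1 + 10^+2.48 + 10^+1.96) = 0.002537
DIC = [CO2*]/α₀ = 1.314×10^-5 / 0.002537 = 5.180 mmol/kg
[CO3²⁻] = α₂·DIC; α₂ = 0.2314, so [CO3²⁻] = 0.2314 × 5.180 = 1.20 mmol/kg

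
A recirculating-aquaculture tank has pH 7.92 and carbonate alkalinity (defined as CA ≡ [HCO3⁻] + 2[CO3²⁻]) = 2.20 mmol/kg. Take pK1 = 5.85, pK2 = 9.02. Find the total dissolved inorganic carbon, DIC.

CA = [HCO3⁻] + 2[CO3²⁻] = (α₁ + 2α₂)·DIC
At pH 7.92: [H⁺]/K1 = 10^-2.07 = 0.0085114, K2/[H⁺] = 10^-1.10 = 0.079433
α₁ = 1/(1 + 0.0085114 + 0.079433) = 1/1.0879 = 0.9192; α₂ = α₁·K2/[H⁺] = 0.07301
α₁ + 2α₂ = 1.0652
DIC = CA / (α₁ + 2α₂) = 2.20 / 1.0652 = 2.07 mmol/kg

DIC = 2.07 mmol/kg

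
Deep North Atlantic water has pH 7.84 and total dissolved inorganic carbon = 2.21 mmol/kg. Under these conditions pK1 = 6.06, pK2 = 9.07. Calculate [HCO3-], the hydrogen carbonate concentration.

[HCO3⁻] = 2.05 mmol/kg

α₁ = 1 / (1 + [H⁺]/K1 + K2/[H⁺]) = 1 / (1 + 10^-1.78 + 10^-1.23)
   = 1 / (1 + 0.016596 + 0.058884) = 1/1.0755 = 0.9298
[HCO3⁻] = α₁ × DIC = 0.9298 × 2.21 = 2.05 mmol/kg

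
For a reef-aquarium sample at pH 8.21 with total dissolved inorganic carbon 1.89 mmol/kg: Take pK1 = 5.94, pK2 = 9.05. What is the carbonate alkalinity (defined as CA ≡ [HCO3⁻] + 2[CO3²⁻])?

CA = [HCO3⁻] + 2[CO3²⁻] = (α₁ + 2α₂)·DIC
At pH 8.21: [H⁺]/K1 = 10^-2.27 = 0.0053703, K2/[H⁺] = 10^-0.84 = 0.14454
α₁ = 1/(1 + 0.0053703 + 0.14454) = 1/1.1499 = 0.8696; α₂ = α₁·K2/[H⁺] = 0.1257
α₁ + 2α₂ = 1.1210
CA = 1.1210 × 1.89 = 2.12 mmol/kg

CA = 2.12 mmol/kg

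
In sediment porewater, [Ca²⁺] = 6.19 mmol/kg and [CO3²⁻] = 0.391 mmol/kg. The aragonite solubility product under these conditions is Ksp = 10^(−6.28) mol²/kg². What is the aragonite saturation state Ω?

Ksp = 10^(−6.28) = 5.248×10^-7
Ω = [Ca²⁺][CO3²⁻]/Ksp = (6.19×10^-3)(0.391×10^-3) / 5.248×10^-7 = 4.61

Ω = 4.61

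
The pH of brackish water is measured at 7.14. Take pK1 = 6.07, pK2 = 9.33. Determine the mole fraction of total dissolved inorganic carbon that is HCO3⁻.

α₁ = 1 / (1 + [H⁺]/K1 + K2/[H⁺]) = 1 / (1 + 10^-1.07 + 10^-2.19)
   = 1 / (1 + 0.085114 + 0.0064565) = 1/1.0916 = 0.9161

α₁ = 0.916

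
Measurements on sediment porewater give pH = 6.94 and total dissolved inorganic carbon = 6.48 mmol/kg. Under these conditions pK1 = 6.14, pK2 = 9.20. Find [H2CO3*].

α₀ = 1 / (1 + K1/[H⁺] + K1K2/[H⁺]²) = 1 / (1 + 10^+0.80 + 10^-1.46)
   = 1 / (1 + 6.3096 + 0.034674) = 1/7.3442 = 0.1362
[CO2*] = α₀ × DIC = 0.1362 × 6.48 = 0.882 mmol/kg

[CO2*] = 0.882 mmol/kg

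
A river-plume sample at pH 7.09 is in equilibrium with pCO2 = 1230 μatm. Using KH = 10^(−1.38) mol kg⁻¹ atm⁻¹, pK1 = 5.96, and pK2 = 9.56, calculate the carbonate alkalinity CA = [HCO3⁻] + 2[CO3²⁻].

CA = 0.696 mmol/kg

[CO2*] = KH · pCO2 = 10^(−1.38) × 1230×10^-6 = 5.127×10^-5 mol/kg
α₀ = 1/(1 + K1/[H⁺] + K1K2/[H⁺]²) = 1/(1 + 10^+1.13 + 10^-1.34) = 0.06880
DIC = [CO2*]/α₀ = 5.127×10^-5 / 0.06880 = 0.7453 mmol/kg
CA = (α₁ + 2α₂)·DIC = (0.9281 + 2×0.003145) × 0.7453 = 0.696 mmol/kg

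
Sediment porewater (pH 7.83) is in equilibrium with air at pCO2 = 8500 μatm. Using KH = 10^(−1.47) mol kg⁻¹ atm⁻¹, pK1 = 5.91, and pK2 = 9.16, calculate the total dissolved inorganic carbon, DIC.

DIC = 25.4 mmol/kg

[CO2*] = KH · pCO2 = 10^(−1.47) × 8500×10^-6 = 2.880×10^-4 mol/kg
α₀ = 1/(1 + K1/[H⁺] + K1K2/[H⁺]²) = 1/(1 + 10^+1.92 + 10^+0.59) = 0.01136
DIC = [CO2*]/α₀ = 2.880×10^-4 / 0.01136 = 25.4 mmol/kg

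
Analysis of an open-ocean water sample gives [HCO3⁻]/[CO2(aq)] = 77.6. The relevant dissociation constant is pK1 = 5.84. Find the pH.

From K1 = [H⁺][HCO3⁻]/[CO2(aq)]:  pH = pK1 + log₁₀([HCO3⁻]/[CO2(aq)])
log₁₀(77.6) = +1.890
pH = 5.84 + (+1.890) = 7.73

pH = 7.73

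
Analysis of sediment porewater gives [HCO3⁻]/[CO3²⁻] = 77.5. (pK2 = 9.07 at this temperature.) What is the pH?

From K2 = [H⁺][CO3²⁻]/[HCO3⁻]:  pH = pK2 − log₁₀([HCO3⁻]/[CO3²⁻])
log₁₀(77.5) = +1.889
pH = 9.07 − (+1.889) = 7.18

pH = 7.18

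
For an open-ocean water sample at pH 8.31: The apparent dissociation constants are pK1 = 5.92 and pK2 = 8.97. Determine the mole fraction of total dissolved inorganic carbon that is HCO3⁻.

α₁ = 1 / (1 + [H⁺]/K1 + K2/[H⁺]) = 1 / (1 + 10^-2.39 + 10^-0.66)
   = 1 / (1 + 0.0040738 + 0.21878) = 1/1.2228 = 0.8178

α₁ = 0.818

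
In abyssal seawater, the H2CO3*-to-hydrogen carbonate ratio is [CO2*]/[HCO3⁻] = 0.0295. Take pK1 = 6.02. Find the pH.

pH = 7.55

From K1 = [H⁺][HCO3⁻]/[CO2*]:  pH = pK1 − log₁₀([CO2*]/[HCO3⁻])
log₁₀(0.0295) = -1.530
pH = 6.02 − (-1.530) = 7.55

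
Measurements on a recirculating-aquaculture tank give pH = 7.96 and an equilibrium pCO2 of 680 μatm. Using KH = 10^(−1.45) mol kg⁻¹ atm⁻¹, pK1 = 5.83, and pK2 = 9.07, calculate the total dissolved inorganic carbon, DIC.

[CO2*] = KH · pCO2 = 10^(−1.45) × 680×10^-6 = 2.413×10^-5 mol/kg
α₀ = 1/(1 + K1/[H⁺] + K1K2/[H⁺]²) = 1/(1 + 10^+2.13 + 10^+1.02) = 0.006832
DIC = [CO2*]/α₀ = 2.413×10^-5 / 0.006832 = 3.53 mmol/kg

DIC = 3.53 mmol/kg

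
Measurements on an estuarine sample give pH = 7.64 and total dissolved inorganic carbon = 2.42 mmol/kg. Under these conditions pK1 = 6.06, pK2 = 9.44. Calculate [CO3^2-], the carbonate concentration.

[CO3²⁻] = 0.0368 mmol/kg

α₂ = 1 / (1 + [H⁺]/K2 + [H⁺]²/(K1K2)) = 1 / (1 + 10^+1.80 + 10^+0.22)
   = 1 / (1 + 63.096 + 1.6596) = 1/65.755 = 0.01521
[CO3²⁻] = α₂ × DIC = 0.01521 × 2.42 = 0.0368 mmol/kg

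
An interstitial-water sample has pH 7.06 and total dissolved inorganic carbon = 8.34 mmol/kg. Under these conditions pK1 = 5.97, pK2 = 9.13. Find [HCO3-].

α₁ = 1 / (1 + [H⁺]/K1 + K2/[H⁺]) = 1 / (1 + 10^-1.09 + 10^-2.07)
   = 1 / (1 + 0.081283 + 0.0085114) = 1/1.0898 = 0.9176
[HCO3⁻] = α₁ × DIC = 0.9176 × 8.34 = 7.65 mmol/kg

[HCO3⁻] = 7.65 mmol/kg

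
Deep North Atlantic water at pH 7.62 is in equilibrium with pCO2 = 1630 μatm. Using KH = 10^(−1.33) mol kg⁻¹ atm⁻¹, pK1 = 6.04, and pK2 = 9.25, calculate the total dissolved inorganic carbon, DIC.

[CO2*] = KH · pCO2 = 10^(−1.33) × 1630×10^-6 = 7.624×10^-5 mol/kg
α₀ = 1/(1 + K1/[H⁺] + K1K2/[H⁺]²) = 1/(1 + 10^+1.58 + 10^-0.05) = 0.02506
DIC = [CO2*]/α₀ = 7.624×10^-5 / 0.02506 = 3.04 mmol/kg

DIC = 3.04 mmol/kg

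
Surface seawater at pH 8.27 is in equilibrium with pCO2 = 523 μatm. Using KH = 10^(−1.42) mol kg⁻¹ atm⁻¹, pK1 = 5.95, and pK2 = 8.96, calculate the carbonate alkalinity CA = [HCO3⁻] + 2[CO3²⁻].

CA = 5.85 mmol/kg

[CO2*] = KH · pCO2 = 10^(−1.42) × 523×10^-6 = 1.988×10^-5 mol/kg
α₀ = 1/(1 + K1/[H⁺] + K1K2/[H⁺]²) = 1/(1 + 10^+2.32 + 10^+1.63) = 0.003959
DIC = [CO2*]/α₀ = 1.988×10^-5 / 0.003959 = 5.022 mmol/kg
CA = (α₁ + 2α₂)·DIC = (0.8272 + 2×0.1689) × 5.022 = 5.85 mmol/kg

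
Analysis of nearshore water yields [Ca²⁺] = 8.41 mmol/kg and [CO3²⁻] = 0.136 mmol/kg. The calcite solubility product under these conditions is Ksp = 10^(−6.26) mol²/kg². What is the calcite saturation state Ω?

Ksp = 10^(−6.26) = 5.495×10^-7
Ω = [Ca²⁺][CO3²⁻]/Ksp = (8.41×10^-3)(0.136×10^-3) / 5.495×10^-7 = 2.08

Ω = 2.08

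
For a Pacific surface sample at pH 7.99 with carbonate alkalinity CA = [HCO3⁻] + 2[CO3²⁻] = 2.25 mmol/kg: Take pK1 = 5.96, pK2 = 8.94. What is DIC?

DIC = 2.06 mmol/kg

CA = [HCO3⁻] + 2[CO3²⁻] = (α₁ + 2α₂)·DIC
At pH 7.99: [H⁺]/K1 = 10^-2.03 = 0.0093325, K2/[H⁺] = 10^-0.95 = 0.11220
α₁ = 1/(1 + 0.0093325 + 0.11220) = 1/1.1215 = 0.8916; α₂ = α₁·K2/[H⁺] = 0.1000
α₁ + 2α₂ = 1.0917
DIC = CA / (α₁ + 2α₂) = 2.25 / 1.0917 = 2.06 mmol/kg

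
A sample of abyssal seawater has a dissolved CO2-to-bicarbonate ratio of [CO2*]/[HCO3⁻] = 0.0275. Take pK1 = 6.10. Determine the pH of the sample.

From K1 = [H⁺][HCO3⁻]/[CO2*]:  pH = pK1 − log₁₀([CO2*]/[HCO3⁻])
log₁₀(0.0275) = -1.561
pH = 6.10 − (-1.561) = 7.66

pH = 7.66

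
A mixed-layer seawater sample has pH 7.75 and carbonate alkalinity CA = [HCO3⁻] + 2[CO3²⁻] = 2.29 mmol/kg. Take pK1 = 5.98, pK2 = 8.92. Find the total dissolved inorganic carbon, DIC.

CA = [HCO3⁻] + 2[CO3²⁻] = (α₁ + 2α₂)·DIC
At pH 7.75: [H⁺]/K1 = 10^-1.77 = 0.016982, K2/[H⁺] = 10^-1.17 = 0.067608
α₁ = 1/(1 + 0.016982 + 0.067608) = 1/1.0846 = 0.9220; α₂ = α₁·K2/[H⁺] = 0.06234
α₁ + 2α₂ = 1.0467
DIC = CA / (α₁ + 2α₂) = 2.29 / 1.0467 = 2.19 mmol/kg

DIC = 2.19 mmol/kg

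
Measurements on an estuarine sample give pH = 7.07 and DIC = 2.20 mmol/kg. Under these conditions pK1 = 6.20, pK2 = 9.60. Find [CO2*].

α₀ = 1 / (1 + K1/[H⁺] + K1K2/[H⁺]²) = 1 / (1 + 10^+0.87 + 10^-1.66)
   = 1 / (1 + 7.4131 + 0.021878) = 1/8.4350 = 0.1186
[CO2*] = α₀ × DIC = 0.1186 × 2.20 = 0.261 mmol/kg

[CO2*] = 0.261 mmol/kg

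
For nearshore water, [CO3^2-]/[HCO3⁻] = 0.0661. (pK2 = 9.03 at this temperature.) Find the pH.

pH = 7.85

From K2 = [H⁺][CO3^2-]/[HCO3⁻]:  pH = pK2 + log₁₀([CO3^2-]/[HCO3⁻])
log₁₀(0.0661) = -1.180
pH = 9.03 + (-1.180) = 7.85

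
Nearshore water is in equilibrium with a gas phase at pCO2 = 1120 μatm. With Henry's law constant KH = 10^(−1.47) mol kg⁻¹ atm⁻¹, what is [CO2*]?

[CO2*] = 38.0 μmol/kg

KH = 10^(−1.47) = 3.388×10^-2 mol kg⁻¹ atm⁻¹
[CO2*] = KH · pCO2 = 3.388×10^-2 × 1120×10^-6 atm = 3.80×10^-5 mol/kg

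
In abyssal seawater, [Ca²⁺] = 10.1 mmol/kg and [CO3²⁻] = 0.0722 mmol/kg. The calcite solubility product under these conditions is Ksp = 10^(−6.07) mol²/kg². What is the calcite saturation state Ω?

Ksp = 10^(−6.07) = 8.511×10^-7
Ω = [Ca²⁺][CO3²⁻]/Ksp = (10.1×10^-3)(0.0722×10^-3) / 8.511×10^-7 = 0.857

Ω = 0.857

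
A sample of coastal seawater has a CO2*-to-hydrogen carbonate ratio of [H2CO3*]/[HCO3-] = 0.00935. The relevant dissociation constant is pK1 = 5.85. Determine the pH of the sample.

From K1 = [H⁺][HCO3-]/[H2CO3*]:  pH = pK1 − log₁₀([H2CO3*]/[HCO3-])
log₁₀(0.00935) = -2.029
pH = 5.85 − (-2.029) = 7.88

pH = 7.88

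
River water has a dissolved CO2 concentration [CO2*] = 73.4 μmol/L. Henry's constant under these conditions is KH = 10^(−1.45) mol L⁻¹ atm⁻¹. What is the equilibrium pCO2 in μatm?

pCO2 = 2070 μatm

KH = 10^(−1.45) = 3.548×10^-2 mol L⁻¹ atm⁻¹
pCO2 = [CO2*]/KH = 73.4×10^-6 / 3.548×10^-2 = 2.07×10^-3 atm = 2070 μatm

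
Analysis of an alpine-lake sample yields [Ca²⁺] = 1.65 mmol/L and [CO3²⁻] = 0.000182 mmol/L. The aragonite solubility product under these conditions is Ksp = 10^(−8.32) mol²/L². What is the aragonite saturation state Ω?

Ksp = 10^(−8.32) = 4.786×10^-9
Ω = [Ca²⁺][CO3²⁻]/Ksp = (1.65×10^-3)(0.000182×10^-3) / 4.786×10^-9 = 0.0627

Ω = 0.0627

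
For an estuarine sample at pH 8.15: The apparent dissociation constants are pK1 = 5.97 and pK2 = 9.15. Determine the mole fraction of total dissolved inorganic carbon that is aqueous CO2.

α₀ = 1 / (1 + K1/[H⁺] + K1K2/[H⁺]²) = 1 / (1 + 10^+2.18 + 10^+1.18)
   = 1 / (1 + 151.36 + 15.136) = 1/167.49 = 0.005970

α₀ = 0.00597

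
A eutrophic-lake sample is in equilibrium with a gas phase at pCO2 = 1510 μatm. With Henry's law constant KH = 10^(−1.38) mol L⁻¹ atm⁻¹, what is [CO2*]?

[CO2*] = 62.9 μmol/L

KH = 10^(−1.38) = 4.169×10^-2 mol L⁻¹ atm⁻¹
[CO2*] = KH · pCO2 = 4.169×10^-2 × 1510×10^-6 atm = 6.29×10^-5 mol/L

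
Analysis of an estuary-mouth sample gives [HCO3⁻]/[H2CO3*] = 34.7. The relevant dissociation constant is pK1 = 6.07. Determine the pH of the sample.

From K1 = [H⁺][HCO3⁻]/[H2CO3*]:  pH = pK1 + log₁₀([HCO3⁻]/[H2CO3*])
log₁₀(34.7) = +1.540
pH = 6.07 + (+1.540) = 7.61

pH = 7.61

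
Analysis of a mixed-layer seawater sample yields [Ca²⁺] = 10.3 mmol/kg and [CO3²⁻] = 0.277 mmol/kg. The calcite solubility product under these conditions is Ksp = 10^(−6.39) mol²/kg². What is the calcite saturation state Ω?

Ω = 7.00

Ksp = 10^(−6.39) = 4.074×10^-7
Ω = [Ca²⁺][CO3²⁻]/Ksp = (10.3×10^-3)(0.277×10^-3) / 4.074×10^-7 = 7.00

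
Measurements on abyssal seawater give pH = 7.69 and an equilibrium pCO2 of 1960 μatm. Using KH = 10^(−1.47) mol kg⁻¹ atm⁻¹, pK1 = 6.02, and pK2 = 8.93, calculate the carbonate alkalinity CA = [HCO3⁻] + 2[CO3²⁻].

[CO2*] = KH · pCO2 = 10^(−1.47) × 1960×10^-6 = 6.641×10^-5 mol/kg
α₀ = 1/(1 + K1/[H⁺] + K1K2/[H⁺]²) = 1/(1 + 10^+1.67 + 10^+0.43) = 0.01982
DIC = [CO2*]/α₀ = 6.641×10^-5 / 0.01982 = 3.352 mmol/kg
CA = (α₁ + 2α₂)·DIC = (0.9268 + 2×0.05333) × 3.352 = 3.46 mmol/kg

CA = 3.46 mmol/kg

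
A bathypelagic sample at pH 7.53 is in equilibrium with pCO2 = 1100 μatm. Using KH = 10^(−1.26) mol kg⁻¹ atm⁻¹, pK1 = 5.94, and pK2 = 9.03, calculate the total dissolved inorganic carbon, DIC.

DIC = 2.49 mmol/kg

[CO2*] = KH · pCO2 = 10^(−1.26) × 1100×10^-6 = 6.045×10^-5 mol/kg
α₀ = 1/(1 + K1/[H⁺] + K1K2/[H⁺]²) = 1/(1 + 10^+1.59 + 10^+0.09) = 0.02431
DIC = [CO2*]/α₀ = 6.045×10^-5 / 0.02431 = 2.49 mmol/kg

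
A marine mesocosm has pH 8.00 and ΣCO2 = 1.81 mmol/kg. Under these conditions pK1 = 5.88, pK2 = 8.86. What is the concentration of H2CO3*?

α₀ = 1 / (1 + K1/[H⁺] + K1K2/[H⁺]²) = 1 / (1 + 10^+2.12 + 10^+1.26)
   = 1 / (1 + 131.83 + 18.197) = 1/151.02 = 0.006622
[CO2*] = α₀ × DIC = 0.006622 × 1.81 = 0.0120 mmol/kg = 12.0 μmol/kg

[CO2*] = 12.0 μmol/kg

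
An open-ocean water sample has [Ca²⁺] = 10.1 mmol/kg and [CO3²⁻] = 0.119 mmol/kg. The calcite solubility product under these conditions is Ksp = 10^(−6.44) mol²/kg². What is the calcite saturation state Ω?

Ω = 3.31

Ksp = 10^(−6.44) = 3.631×10^-7
Ω = [Ca²⁺][CO3²⁻]/Ksp = (10.1×10^-3)(0.119×10^-3) / 3.631×10^-7 = 3.31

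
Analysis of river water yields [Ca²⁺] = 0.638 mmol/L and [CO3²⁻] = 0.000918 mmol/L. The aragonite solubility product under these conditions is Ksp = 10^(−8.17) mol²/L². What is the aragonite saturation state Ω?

Ω = 0.0866

Ksp = 10^(−8.17) = 6.761×10^-9
Ω = [Ca²⁺][CO3²⁻]/Ksp = (0.638×10^-3)(0.000918×10^-3) / 6.761×10^-9 = 0.0866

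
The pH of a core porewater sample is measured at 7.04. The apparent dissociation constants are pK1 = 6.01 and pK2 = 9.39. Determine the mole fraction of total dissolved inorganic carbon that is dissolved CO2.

α₀ = 1 / (1 + K1/[H⁺] + K1K2/[H⁺]²) = 1 / (1 + 10^+1.03 + 10^-1.32)
   = 1 / (1 + 10.715 + 0.047863) = 1/11.763 = 0.08501

α₀ = 0.0850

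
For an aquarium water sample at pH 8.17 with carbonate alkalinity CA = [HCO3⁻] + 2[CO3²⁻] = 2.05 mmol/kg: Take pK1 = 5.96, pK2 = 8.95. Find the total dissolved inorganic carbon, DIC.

CA = [HCO3⁻] + 2[CO3²⁻] = (α₁ + 2α₂)·DIC
At pH 8.17: [H⁺]/K1 = 10^-2.21 = 0.0061660, K2/[H⁺] = 10^-0.78 = 0.16596
α₁ = 1/(1 + 0.0061660 + 0.16596) = 1/1.1721 = 0.8532; α₂ = α₁·K2/[H⁺] = 0.1416
α₁ + 2α₂ = 1.1363
DIC = CA / (α₁ + 2α₂) = 2.05 / 1.1363 = 1.80 mmol/kg

DIC = 1.80 mmol/kg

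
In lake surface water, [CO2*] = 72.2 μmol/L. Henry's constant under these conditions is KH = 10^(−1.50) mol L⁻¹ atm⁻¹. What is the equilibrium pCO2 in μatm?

pCO2 = 2280 μatm

KH = 10^(−1.50) = 3.162×10^-2 mol L⁻¹ atm⁻¹
pCO2 = [CO2*]/KH = 72.2×10^-6 / 3.162×10^-2 = 2.28×10^-3 atm = 2280 μatm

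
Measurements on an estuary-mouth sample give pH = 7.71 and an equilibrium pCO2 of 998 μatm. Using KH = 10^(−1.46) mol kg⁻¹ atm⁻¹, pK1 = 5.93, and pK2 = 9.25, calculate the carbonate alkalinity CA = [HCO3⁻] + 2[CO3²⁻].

[CO2*] = KH · pCO2 = 10^(−1.46) × 998×10^-6 = 3.460×10^-5 mol/kg
α₀ = 1/(1 + K1/[H⁺] + K1K2/[H⁺]²) = 1/(1 + 10^+1.78 + 10^+0.24) = 0.01587
DIC = [CO2*]/α₀ = 3.460×10^-5 / 0.01587 = 2.180 mmol/kg
CA = (α₁ + 2α₂)·DIC = (0.9565 + 2×0.02759) × 2.180 = 2.21 mmol/kg

CA = 2.21 mmol/kg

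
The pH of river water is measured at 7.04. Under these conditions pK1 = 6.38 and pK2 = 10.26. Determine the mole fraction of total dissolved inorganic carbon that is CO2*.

α₀ = 0.179

α₀ = 1 / (1 + K1/[H⁺] + K1K2/[H⁺]²) = 1 / (1 + 10^+0.66 + 10^-2.56)
   = 1 / (1 + 4.5709 + 0.0027542) = 1/5.5736 = 0.1794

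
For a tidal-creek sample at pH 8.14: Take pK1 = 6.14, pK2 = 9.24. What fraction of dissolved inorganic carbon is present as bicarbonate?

α₁ = 1 / (1 + [H⁺]/K1 + K2/[H⁺]) = 1 / (1 + 10^-2.00 + 10^-1.10)
   = 1 / (1 + 0.010000 + 0.079433) = 1/1.0894 = 0.9179

α₁ = 0.918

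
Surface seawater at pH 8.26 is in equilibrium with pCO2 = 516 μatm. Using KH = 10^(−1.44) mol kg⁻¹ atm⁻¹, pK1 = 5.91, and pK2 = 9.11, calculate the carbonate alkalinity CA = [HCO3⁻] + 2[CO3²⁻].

[CO2*] = KH · pCO2 = 10^(−1.44) × 516×10^-6 = 1.873×10^-5 mol/kg
α₀ = 1/(1 + K1/[H⁺] + K1K2/[H⁺]²) = 1/(1 + 10^+2.35 + 10^+1.50) = 0.003899
DIC = [CO2*]/α₀ = 1.873×10^-5 / 0.003899 = 4.805 mmol/kg
CA = (α₁ + 2α₂)·DIC = (0.8728 + 2×0.1233) × 4.805 = 5.38 mmol/kg

CA = 5.38 mmol/kg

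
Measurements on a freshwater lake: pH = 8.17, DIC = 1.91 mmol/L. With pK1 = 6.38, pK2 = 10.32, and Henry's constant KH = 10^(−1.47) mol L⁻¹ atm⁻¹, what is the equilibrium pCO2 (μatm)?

α₀ = 1 / (1 + K1/[H⁺] + K1K2/[H⁺]²) = 1 / (1 + 10^+1.79 + 10^-0.36)
   = 1 / (1 + 61.660 + 0.43652) = 1/63.096 = 0.01585
[CO2*] = α₀ × DIC = 0.01585 × 1.91 = 0.03027 mmol/L
pCO2 = [CO2*]/KH = 3.027×10^-5 / 3.388×10^-2 = 893 μatm

pCO2 = 893 μatm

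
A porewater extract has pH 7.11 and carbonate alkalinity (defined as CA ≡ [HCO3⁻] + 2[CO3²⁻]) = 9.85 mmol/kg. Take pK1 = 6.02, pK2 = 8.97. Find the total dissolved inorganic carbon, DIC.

CA = [HCO3⁻] + 2[CO3²⁻] = (α₁ + 2α₂)·DIC
At pH 7.11: [H⁺]/K1 = 10^-1.09 = 0.081283, K2/[H⁺] = 10^-1.86 = 0.013804
α₁ = 1/(1 + 0.081283 + 0.013804) = 1/1.0951 = 0.9132; α₂ = α₁·K2/[H⁺] = 0.01261
α₁ + 2α₂ = 0.9384
DIC = CA / (α₁ + 2α₂) = 9.85 / 0.9384 = 10.5 mmol/kg

DIC = 10.5 mmol/kg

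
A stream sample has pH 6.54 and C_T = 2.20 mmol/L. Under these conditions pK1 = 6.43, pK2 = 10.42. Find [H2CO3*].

α₀ = 1 / (1 + K1/[H⁺] + K1K2/[H⁺]²) = 1 / (1 + 10^+0.11 + 10^-3.77)
   = 1 / (1 + 1.2882 + 0.00016982) = 1/2.2884 = 0.4370
[CO2*] = α₀ × DIC = 0.4370 × 2.20 = 0.961 mmol/L

[CO2*] = 0.961 mmol/L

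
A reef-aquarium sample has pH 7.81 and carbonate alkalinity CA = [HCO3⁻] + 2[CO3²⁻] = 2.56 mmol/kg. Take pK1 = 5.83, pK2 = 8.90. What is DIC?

DIC = 2.40 mmol/kg

CA = [HCO3⁻] + 2[CO3²⁻] = (α₁ + 2α₂)·DIC
At pH 7.81: [H⁺]/K1 = 10^-1.98 = 0.010471, K2/[H⁺] = 10^-1.09 = 0.081283
α₁ = 1/(1 + 0.010471 + 0.081283) = 1/1.0918 = 0.9160; α₂ = α₁·K2/[H⁺] = 0.07445
α₁ + 2α₂ = 1.0649
DIC = CA / (α₁ + 2α₂) = 2.56 / 1.0649 = 2.40 mmol/kg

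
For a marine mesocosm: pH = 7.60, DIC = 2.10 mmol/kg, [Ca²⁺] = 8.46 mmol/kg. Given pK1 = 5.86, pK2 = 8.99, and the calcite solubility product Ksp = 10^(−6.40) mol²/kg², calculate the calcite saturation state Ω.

Ω = 1.72

α₂ = 1 / (1 + [H⁺]/K2 + [H⁺]²/(K1K2)) = 1 / (1 + 10^+1.39 + 10^-0.35)
   = 1 / (1 + 24.547 + 0.44668) = 1/25.994 = 0.03847
[CO3²⁻] = α₂ × DIC = 0.03847 × 2.10 = 0.08079 mmol/kg
Ksp = 10^(−6.40) = 3.981×10^-7
Ω = [Ca²⁺][CO3²⁻]/Ksp = (8.46×10^-3)(8.079×10^-5) / 3.981×10^-7 = 1.72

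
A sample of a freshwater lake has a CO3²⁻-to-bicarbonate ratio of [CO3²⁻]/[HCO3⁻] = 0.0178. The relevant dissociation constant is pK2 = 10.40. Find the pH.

From K2 = [H⁺][CO3²⁻]/[HCO3⁻]:  pH = pK2 + log₁₀([CO3²⁻]/[HCO3⁻])
log₁₀(0.0178) = -1.750
pH = 10.40 + (-1.750) = 8.65

pH = 8.65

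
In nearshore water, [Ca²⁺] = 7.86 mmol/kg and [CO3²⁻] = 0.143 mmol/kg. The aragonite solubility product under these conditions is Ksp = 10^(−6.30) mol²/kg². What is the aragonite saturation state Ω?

Ksp = 10^(−6.30) = 5.012×10^-7
Ω = [Ca²⁺][CO3²⁻]/Ksp = (7.86×10^-3)(0.143×10^-3) / 5.012×10^-7 = 2.24

Ω = 2.24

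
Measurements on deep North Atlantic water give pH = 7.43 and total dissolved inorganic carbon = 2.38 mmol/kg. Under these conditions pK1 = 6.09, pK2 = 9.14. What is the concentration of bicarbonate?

[HCO3⁻] = 2.23 mmol/kg

α₁ = 1 / (1 + [H⁺]/K1 + K2/[H⁺]) = 1 / (1 + 10^-1.34 + 10^-1.71)
   = 1 / (1 + 0.045709 + 0.019498) = 1/1.0652 = 0.9388
[HCO3⁻] = α₁ × DIC = 0.9388 × 2.38 = 2.23 mmol/kg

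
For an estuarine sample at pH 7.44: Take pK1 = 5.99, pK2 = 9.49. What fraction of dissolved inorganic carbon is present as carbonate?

α₂ = 0.00853

α₂ = 1 / (1 + [H⁺]/K2 + [H⁺]²/(K1K2)) = 1 / (1 + 10^+2.05 + 10^+0.60)
   = 1 / (1 + 112.20 + 3.9811) = 1/117.18 = 0.008534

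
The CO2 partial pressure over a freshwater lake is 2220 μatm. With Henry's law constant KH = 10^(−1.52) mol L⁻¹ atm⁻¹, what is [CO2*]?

[CO2*] = 67.0 μmol/L

KH = 10^(−1.52) = 3.020×10^-2 mol L⁻¹ atm⁻¹
[CO2*] = KH · pCO2 = 3.020×10^-2 × 2220×10^-6 atm = 6.70×10^-5 mol/L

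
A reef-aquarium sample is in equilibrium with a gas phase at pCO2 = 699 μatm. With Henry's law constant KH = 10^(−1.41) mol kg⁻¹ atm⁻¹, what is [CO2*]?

KH = 10^(−1.41) = 3.890×10^-2 mol kg⁻¹ atm⁻¹
[CO2*] = KH · pCO2 = 3.890×10^-2 × 699×10^-6 atm = 2.72×10^-5 mol/kg

[CO2*] = 27.2 μmol/kg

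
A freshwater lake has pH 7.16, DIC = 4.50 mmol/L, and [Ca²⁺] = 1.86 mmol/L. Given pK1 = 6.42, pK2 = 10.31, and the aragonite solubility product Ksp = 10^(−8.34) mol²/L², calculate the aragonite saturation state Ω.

Ω = 1.10

α₂ = 1 / (1 + [H⁺]/K2 + [H⁺]²/(K1K2)) = 1 / (1 + 10^+3.15 + 10^+2.41)
   = 1 / (1 + 1412.5 + 257.04) = 1/1670.6 = 0.0005986
[CO3²⁻] = α₂ × DIC = 0.0005986 × 4.50 = 0.002694 mmol/L = 2.694 μmol/L
Ksp = 10^(−8.34) = 4.571×10^-9
Ω = [Ca²⁺][CO3²⁻]/Ksp = (1.86×10^-3)(2.694×10^-6) / 4.571×10^-9 = 1.10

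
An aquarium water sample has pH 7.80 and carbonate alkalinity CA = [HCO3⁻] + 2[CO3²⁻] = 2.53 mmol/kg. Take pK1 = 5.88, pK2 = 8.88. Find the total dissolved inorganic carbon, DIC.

CA = [HCO3⁻] + 2[CO3²⁻] = (α₁ + 2α₂)·DIC
At pH 7.80: [H⁺]/K1 = 10^-1.92 = 0.012023, K2/[H⁺] = 10^-1.08 = 0.083176
α₁ = 1/(1 + 0.012023 + 0.083176) = 1/1.0952 = 0.9131; α₂ = α₁·K2/[H⁺] = 0.07595
α₁ + 2α₂ = 1.0650
DIC = CA / (α₁ + 2α₂) = 2.53 / 1.0650 = 2.38 mmol/kg

DIC = 2.38 mmol/kg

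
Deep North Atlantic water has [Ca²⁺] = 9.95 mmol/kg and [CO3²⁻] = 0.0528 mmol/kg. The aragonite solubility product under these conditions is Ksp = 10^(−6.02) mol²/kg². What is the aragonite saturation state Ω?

Ω = 0.550

Ksp = 10^(−6.02) = 9.550×10^-7
Ω = [Ca²⁺][CO3²⁻]/Ksp = (9.95×10^-3)(0.0528×10^-3) / 9.550×10^-7 = 0.550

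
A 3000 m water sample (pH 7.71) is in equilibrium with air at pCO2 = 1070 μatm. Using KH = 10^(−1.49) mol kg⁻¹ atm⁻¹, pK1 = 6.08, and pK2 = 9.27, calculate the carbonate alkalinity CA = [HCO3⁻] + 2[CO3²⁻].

[CO2*] = KH · pCO2 = 10^(−1.49) × 1070×10^-6 = 3.462×10^-5 mol/kg
α₀ = 1/(1 + K1/[H⁺] + K1K2/[H⁺]²) = 1/(1 + 10^+1.63 + 10^+0.07) = 0.02231
DIC = [CO2*]/α₀ = 3.462×10^-5 / 0.02231 = 1.552 mmol/kg
CA = (α₁ + 2α₂)·DIC = (0.9515 + 2×0.02621) × 1.552 = 1.56 mmol/kg

CA = 1.56 mmol/kg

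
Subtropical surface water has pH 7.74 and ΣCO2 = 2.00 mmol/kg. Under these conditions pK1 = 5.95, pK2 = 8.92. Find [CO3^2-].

α₂ = 1 / (1 + [H⁺]/K2 + [H⁺]²/(K1K2)) = 1 / (1 + 10^+1.18 + 10^-0.61)
   = 1 / (1 + 15.136 + 0.24547) = 1/16.381 = 0.06105
[CO3²⁻] = α₂ × DIC = 0.06105 × 2.00 = 0.122 mmol/kg

[CO3²⁻] = 0.122 mmol/kg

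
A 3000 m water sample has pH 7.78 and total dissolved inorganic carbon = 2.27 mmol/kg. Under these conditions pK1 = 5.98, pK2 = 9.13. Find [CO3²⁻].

[CO3²⁻] = 0.0956 mmol/kg

α₂ = 1 / (1 + [H⁺]/K2 + [H⁺]²/(K1K2)) = 1 / (1 + 10^+1.35 + 10^-0.45)
   = 1 / (1 + 22.387 + 0.35481) = 1/23.742 = 0.04212
[CO3²⁻] = α₂ × DIC = 0.04212 × 2.27 = 0.0956 mmol/kg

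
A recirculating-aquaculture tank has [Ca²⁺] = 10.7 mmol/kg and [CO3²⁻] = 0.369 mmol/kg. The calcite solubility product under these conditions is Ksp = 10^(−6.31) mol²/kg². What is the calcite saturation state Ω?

Ω = 8.06

Ksp = 10^(−6.31) = 4.898×10^-7
Ω = [Ca²⁺][CO3²⁻]/Ksp = (10.7×10^-3)(0.369×10^-3) / 4.898×10^-7 = 8.06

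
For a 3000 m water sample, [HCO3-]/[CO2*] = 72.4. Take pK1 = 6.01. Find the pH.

From K1 = [H⁺][HCO3-]/[CO2*]:  pH = pK1 + log₁₀([HCO3-]/[CO2*])
log₁₀(72.4) = +1.860
pH = 6.01 + (+1.860) = 7.87

pH = 7.87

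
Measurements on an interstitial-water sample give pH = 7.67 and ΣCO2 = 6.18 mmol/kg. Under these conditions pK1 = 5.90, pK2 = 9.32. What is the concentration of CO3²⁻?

[CO3²⁻] = 0.133 mmol/kg

α₂ = 1 / (1 + [H⁺]/K2 + [H⁺]²/(K1K2)) = 1 / (1 + 10^+1.65 + 10^-0.12)
   = 1 / (1 + 44.668 + 0.75858) = 1/46.427 = 0.02154
[CO3²⁻] = α₂ × DIC = 0.02154 × 6.18 = 0.133 mmol/kg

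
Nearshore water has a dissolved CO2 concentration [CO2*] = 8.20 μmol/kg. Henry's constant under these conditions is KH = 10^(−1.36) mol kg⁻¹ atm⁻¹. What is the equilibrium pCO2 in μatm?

KH = 10^(−1.36) = 4.365×10^-2 mol kg⁻¹ atm⁻¹
pCO2 = [CO2*]/KH = 8.20×10^-6 / 4.365×10^-2 = 1.88×10^-4 atm = 188 μatm

pCO2 = 188 μatm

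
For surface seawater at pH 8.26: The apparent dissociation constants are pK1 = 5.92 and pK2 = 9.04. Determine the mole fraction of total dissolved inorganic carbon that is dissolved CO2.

α₀ = 0.00390

α₀ = 1 / (1 + K1/[H⁺] + K1K2/[H⁺]²) = 1 / (1 + 10^+2.34 + 10^+1.56)
   = 1 / (1 + 218.78 + 36.308) = 1/256.08 = 0.003905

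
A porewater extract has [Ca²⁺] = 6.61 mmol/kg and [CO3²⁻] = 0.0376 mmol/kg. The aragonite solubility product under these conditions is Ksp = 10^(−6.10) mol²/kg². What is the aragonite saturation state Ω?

Ω = 0.313

Ksp = 10^(−6.10) = 7.943×10^-7
Ω = [Ca²⁺][CO3²⁻]/Ksp = (6.61×10^-3)(0.0376×10^-3) / 7.943×10^-7 = 0.313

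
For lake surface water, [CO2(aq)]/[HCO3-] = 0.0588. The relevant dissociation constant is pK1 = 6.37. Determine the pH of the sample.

pH = 7.60

From K1 = [H⁺][HCO3-]/[CO2(aq)]:  pH = pK1 − log₁₀([CO2(aq)]/[HCO3-])
log₁₀(0.0588) = -1.231
pH = 6.37 − (-1.231) = 7.60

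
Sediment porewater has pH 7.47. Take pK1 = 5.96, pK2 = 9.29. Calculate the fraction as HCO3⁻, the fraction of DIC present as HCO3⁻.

α₁ = 0.956

α₁ = 1 / (1 + [H⁺]/K1 + K2/[H⁺]) = 1 / (1 + 10^-1.51 + 10^-1.82)
   = 1 / (1 + 0.030903 + 0.015136) = 1/1.0460 = 0.9560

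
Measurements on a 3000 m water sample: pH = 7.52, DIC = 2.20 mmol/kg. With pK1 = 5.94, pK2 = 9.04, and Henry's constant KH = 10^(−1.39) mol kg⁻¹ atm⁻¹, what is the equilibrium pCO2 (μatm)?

pCO2 = 1340 μatm

α₀ = 1 / (1 + K1/[H⁺] + K1K2/[H⁺]²) = 1 / (1 + 10^+1.58 + 10^+0.06)
   = 1 / (1 + 38.019 + 1.1482) = 1/40.167 = 0.02490
[CO2*] = α₀ × DIC = 0.02490 × 2.20 = 0.05477 mmol/kg
pCO2 = [CO2*]/KH = 5.477×10^-5 / 4.074×10^-2 = 1340 μatm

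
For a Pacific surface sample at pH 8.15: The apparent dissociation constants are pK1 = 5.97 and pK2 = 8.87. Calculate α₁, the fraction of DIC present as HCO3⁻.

α₁ = 0.835

α₁ = 1 / (1 + [H⁺]/K1 + K2/[H⁺]) = 1 / (1 + 10^-2.18 + 10^-0.72)
   = 1 / (1 + 0.0066069 + 0.19055) = 1/1.1972 = 0.8353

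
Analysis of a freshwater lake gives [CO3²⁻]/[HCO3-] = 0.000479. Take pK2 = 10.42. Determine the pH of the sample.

pH = 7.10

From K2 = [H⁺][CO3²⁻]/[HCO3-]:  pH = pK2 + log₁₀([CO3²⁻]/[HCO3-])
log₁₀(0.000479) = -3.320
pH = 10.42 + (-3.320) = 7.10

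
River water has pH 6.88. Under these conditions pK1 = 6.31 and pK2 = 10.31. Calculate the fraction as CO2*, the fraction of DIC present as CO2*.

α₀ = 0.212

α₀ = 1 / (1 + K1/[H⁺] + K1K2/[H⁺]²) = 1 / (1 + 10^+0.57 + 10^-2.86)
   = 1 / (1 + 3.7154 + 0.0013804) = 1/4.7167 = 0.2120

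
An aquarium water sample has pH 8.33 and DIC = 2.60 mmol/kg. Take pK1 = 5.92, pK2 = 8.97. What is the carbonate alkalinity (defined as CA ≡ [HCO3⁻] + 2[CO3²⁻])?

CA = 3.07 mmol/kg

CA = [HCO3⁻] + 2[CO3²⁻] = (α₁ + 2α₂)·DIC
At pH 8.33: [H⁺]/K1 = 10^-2.41 = 0.0038905, K2/[H⁺] = 10^-0.64 = 0.22909
α₁ = 1/(1 + 0.0038905 + 0.22909) = 1/1.2330 = 0.8110; α₂ = α₁·K2/[H⁺] = 0.1858
α₁ + 2α₂ = 1.1826
CA = 1.1826 × 2.60 = 3.07 mmol/kg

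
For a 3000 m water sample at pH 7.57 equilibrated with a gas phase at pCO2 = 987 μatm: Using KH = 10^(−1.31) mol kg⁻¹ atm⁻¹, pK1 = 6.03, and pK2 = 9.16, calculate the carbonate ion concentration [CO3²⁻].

[CO2*] = KH · pCO2 = 10^(−1.31) × 987×10^-6 = 4.834×10^-5 mol/kg
α₀ = 1/(1 + K1/[H⁺] + K1K2/[H⁺]²) = 1/(1 + 10^+1.54 + 10^-0.05) = 0.02735
DIC = [CO2*]/α₀ = 4.834×10^-5 / 0.02735 = 1.768 mmol/kg
[CO3²⁻] = α₂·DIC; α₂ = 0.02437, so [CO3²⁻] = 0.02437 × 1.768 = 0.0431 mmol/kg

[CO3²⁻] = 0.0431 mmol/kg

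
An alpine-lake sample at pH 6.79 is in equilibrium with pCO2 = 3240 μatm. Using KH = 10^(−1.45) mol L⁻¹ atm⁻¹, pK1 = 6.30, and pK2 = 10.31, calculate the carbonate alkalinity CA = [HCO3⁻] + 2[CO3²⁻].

[CO2*] = KH · pCO2 = 10^(−1.45) × 3240×10^-6 = 1.150×10^-4 mol/L
α₀ = 1/(1 + K1/[H⁺] + K1K2/[H⁺]²) = 1/(1 + 10^+0.49 + 10^-3.03) = 0.2444
DIC = [CO2*]/α₀ = 1.150×10^-4 / 0.2444 = 0.4703 mmol/L
CA = (α₁ + 2α₂)·DIC = (0.7553 + 2×0.0002281) × 0.4703 = 0.355 mmol/L

CA = 0.355 mmol/L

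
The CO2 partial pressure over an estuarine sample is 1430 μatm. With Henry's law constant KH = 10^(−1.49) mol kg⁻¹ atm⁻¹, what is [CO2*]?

[CO2*] = 46.3 μmol/kg

KH = 10^(−1.49) = 3.236×10^-2 mol kg⁻¹ atm⁻¹
[CO2*] = KH · pCO2 = 3.236×10^-2 × 1430×10^-6 atm = 4.63×10^-5 mol/kg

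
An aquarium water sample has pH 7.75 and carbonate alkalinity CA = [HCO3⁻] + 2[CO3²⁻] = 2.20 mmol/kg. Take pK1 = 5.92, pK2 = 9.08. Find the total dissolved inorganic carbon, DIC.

CA = [HCO3⁻] + 2[CO3²⁻] = (α₁ + 2α₂)·DIC
At pH 7.75: [H⁺]/K1 = 10^-1.83 = 0.014791, K2/[H⁺] = 10^-1.33 = 0.046774
α₁ = 1/(1 + 0.014791 + 0.046774) = 1/1.0616 = 0.9420; α₂ = α₁·K2/[H⁺] = 0.04406
α₁ + 2α₂ = 1.0301
DIC = CA / (α₁ + 2α₂) = 2.20 / 1.0301 = 2.14 mmol/kg

DIC = 2.14 mmol/kg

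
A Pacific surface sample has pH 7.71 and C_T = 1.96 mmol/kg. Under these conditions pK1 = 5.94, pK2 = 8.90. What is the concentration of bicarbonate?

α₁ = 1 / (1 + [H⁺]/K1 + K2/[H⁺]) = 1 / (1 + 10^-1.77 + 10^-1.19)
   = 1 / (1 + 0.016982 + 0.064565) = 1/1.0815 = 0.9246
[HCO3⁻] = α₁ × DIC = 0.9246 × 1.96 = 1.81 mmol/kg

[HCO3⁻] = 1.81 mmol/kg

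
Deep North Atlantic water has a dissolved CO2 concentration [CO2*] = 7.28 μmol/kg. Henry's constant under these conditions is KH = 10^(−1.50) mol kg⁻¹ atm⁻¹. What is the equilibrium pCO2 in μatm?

KH = 10^(−1.50) = 3.162×10^-2 mol kg⁻¹ atm⁻¹
pCO2 = [CO2*]/KH = 7.28×10^-6 / 3.162×10^-2 = 2.30×10^-4 atm = 230 μatm

pCO2 = 230 μatm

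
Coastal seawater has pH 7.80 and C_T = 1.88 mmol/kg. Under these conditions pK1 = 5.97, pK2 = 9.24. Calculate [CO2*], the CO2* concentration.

[CO2*] = 0.0265 mmol/kg

α₀ = 1 / (1 + K1/[H⁺] + K1K2/[H⁺]²) = 1 / (1 + 10^+1.83 + 10^+0.39)
   = 1 / (1 + 67.608 + 2.4547) = 1/71.063 = 0.01407
[CO2*] = α₀ × DIC = 0.01407 × 1.88 = 0.0265 mmol/kg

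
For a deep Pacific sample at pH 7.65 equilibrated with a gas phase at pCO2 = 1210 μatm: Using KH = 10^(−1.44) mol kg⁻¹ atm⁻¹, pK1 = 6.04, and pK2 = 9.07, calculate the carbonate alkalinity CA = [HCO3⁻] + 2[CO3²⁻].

CA = 1.93 mmol/kg

[CO2*] = KH · pCO2 = 10^(−1.44) × 1210×10^-6 = 4.393×10^-5 mol/kg
α₀ = 1/(1 + K1/[H⁺] + K1K2/[H⁺]²) = 1/(1 + 10^+1.61 + 10^+0.19) = 0.02310
DIC = [CO2*]/α₀ = 4.393×10^-5 / 0.02310 = 1.902 mmol/kg
CA = (α₁ + 2α₂)·DIC = (0.9411 + 2×0.03578) × 1.902 = 1.93 mmol/kg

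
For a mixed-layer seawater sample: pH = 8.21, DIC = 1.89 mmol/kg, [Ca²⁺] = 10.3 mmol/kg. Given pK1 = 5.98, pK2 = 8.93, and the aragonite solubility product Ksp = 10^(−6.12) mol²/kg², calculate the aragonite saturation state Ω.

Ω = 4.09

α₂ = 1 / (1 + [H⁺]/K2 + [H⁺]²/(K1K2)) = 1 / (1 + 10^+0.72 + 10^-1.51)
   = 1 / (1 + 5.2481 + 0.030903) = 1/6.2790 = 0.1593
[CO3²⁻] = α₂ × DIC = 0.1593 × 1.89 = 0.3010 mmol/kg
Ksp = 10^(−6.12) = 7.586×10^-7
Ω = [Ca²⁺][CO3²⁻]/Ksp = (10.3×10^-3)(3.010×10^-4) / 7.586×10^-7 = 4.09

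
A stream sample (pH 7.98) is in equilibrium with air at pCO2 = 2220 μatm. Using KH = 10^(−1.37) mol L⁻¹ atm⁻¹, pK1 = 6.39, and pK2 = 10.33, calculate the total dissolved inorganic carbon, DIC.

DIC = 3.80 mmol/L

[CO2*] = KH · pCO2 = 10^(−1.37) × 2220×10^-6 = 9.470×10^-5 mol/L
α₀ = 1/(1 + K1/[H⁺] + K1K2/[H⁺]²) = 1/(1 + 10^+1.59 + 10^-0.76) = 0.02495
DIC = [CO2*]/α₀ = 9.470×10^-5 / 0.02495 = 3.80 mmol/L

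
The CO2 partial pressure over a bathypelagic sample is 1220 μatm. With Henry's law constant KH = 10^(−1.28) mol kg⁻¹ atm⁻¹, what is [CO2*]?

[CO2*] = 64.0 μmol/kg

KH = 10^(−1.28) = 5.248×10^-2 mol kg⁻¹ atm⁻¹
[CO2*] = KH · pCO2 = 5.248×10^-2 × 1220×10^-6 atm = 6.40×10^-5 mol/kg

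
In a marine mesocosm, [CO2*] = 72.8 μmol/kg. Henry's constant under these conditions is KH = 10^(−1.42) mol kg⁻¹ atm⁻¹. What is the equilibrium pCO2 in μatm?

KH = 10^(−1.42) = 3.802×10^-2 mol kg⁻¹ atm⁻¹
pCO2 = [CO2*]/KH = 72.8×10^-6 / 3.802×10^-2 = 1.91×10^-3 atm = 1910 μatm

pCO2 = 1910 μatm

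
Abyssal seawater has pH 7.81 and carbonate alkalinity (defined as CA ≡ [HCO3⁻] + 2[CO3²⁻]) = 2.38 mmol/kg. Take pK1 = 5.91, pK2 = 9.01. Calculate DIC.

DIC = 2.27 mmol/kg

CA = [HCO3⁻] + 2[CO3²⁻] = (α₁ + 2α₂)·DIC
At pH 7.81: [H⁺]/K1 = 10^-1.90 = 0.012589, K2/[H⁺] = 10^-1.20 = 0.063096
α₁ = 1/(1 + 0.012589 + 0.063096) = 1/1.0757 = 0.9296; α₂ = α₁·K2/[H⁺] = 0.05866
α₁ + 2α₂ = 1.0470
DIC = CA / (α₁ + 2α₂) = 2.38 / 1.0470 = 2.27 mmol/kg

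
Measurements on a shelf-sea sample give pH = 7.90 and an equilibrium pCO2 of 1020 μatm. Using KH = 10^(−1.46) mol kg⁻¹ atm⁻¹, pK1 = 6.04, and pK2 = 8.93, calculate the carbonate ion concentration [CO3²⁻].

[CO3²⁻] = 0.239 mmol/kg

[CO2*] = KH · pCO2 = 10^(−1.46) × 1020×10^-6 = 3.537×10^-5 mol/kg
α₀ = 1/(1 + K1/[H⁺] + K1K2/[H⁺]²) = 1/(1 + 10^+1.86 + 10^+0.83) = 0.01247
DIC = [CO2*]/α₀ = 3.537×10^-5 / 0.01247 = 2.837 mmol/kg
[CO3²⁻] = α₂·DIC; α₂ = 0.08429, so [CO3²⁻] = 0.08429 × 2.837 = 0.239 mmol/kg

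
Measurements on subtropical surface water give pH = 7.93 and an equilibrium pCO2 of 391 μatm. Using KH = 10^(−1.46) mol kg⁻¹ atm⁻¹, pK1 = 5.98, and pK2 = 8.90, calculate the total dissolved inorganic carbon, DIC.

[CO2*] = KH · pCO2 = 10^(−1.46) × 391×10^-6 = 1.356×10^-5 mol/kg
α₀ = 1/(1 + K1/[H⁺] + K1K2/[H⁺]²) = 1/(1 + 10^+1.95 + 10^+0.98) = 0.01003
DIC = [CO2*]/α₀ = 1.356×10^-5 / 0.01003 = 1.35 mmol/kg

DIC = 1.35 mmol/kg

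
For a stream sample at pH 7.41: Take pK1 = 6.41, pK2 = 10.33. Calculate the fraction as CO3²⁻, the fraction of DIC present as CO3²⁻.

α₂ = 0.00109

α₂ = 1 / (1 + [H⁺]/K2 + [H⁺]²/(K1K2)) = 1 / (1 + 10^+2.92 + 10^+1.92)
   = 1 / (1 + 831.76 + 83.176) = 1/915.94 = 0.001092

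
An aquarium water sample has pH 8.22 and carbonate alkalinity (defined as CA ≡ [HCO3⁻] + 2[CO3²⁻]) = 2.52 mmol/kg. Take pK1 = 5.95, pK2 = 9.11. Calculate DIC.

CA = [HCO3⁻] + 2[CO3²⁻] = (α₁ + 2α₂)·DIC
At pH 8.22: [H⁺]/K1 = 10^-2.27 = 0.0053703, K2/[H⁺] = 10^-0.89 = 0.12882
α₁ = 1/(1 + 0.0053703 + 0.12882) = 1/1.1342 = 0.8817; α₂ = α₁·K2/[H⁺] = 0.1136
α₁ + 2α₂ = 1.1088
DIC = CA / (α₁ + 2α₂) = 2.52 / 1.1088 = 2.27 mmol/kg

DIC = 2.27 mmol/kg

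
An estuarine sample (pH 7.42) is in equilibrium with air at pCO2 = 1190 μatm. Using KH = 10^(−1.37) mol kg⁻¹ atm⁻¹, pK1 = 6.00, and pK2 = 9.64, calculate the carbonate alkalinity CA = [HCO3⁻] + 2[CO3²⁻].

CA = 1.35 mmol/kg

[CO2*] = KH · pCO2 = 10^(−1.37) × 1190×10^-6 = 5.076×10^-5 mol/kg
α₀ = 1/(1 + K1/[H⁺] + K1K2/[H⁺]²) = 1/(1 + 10^+1.42 + 10^-0.80) = 0.03642
DIC = [CO2*]/α₀ = 5.076×10^-5 / 0.03642 = 1.394 mmol/kg
CA = (α₁ + 2α₂)·DIC = (0.9578 + 2×0.005771) × 1.394 = 1.35 mmol/kg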